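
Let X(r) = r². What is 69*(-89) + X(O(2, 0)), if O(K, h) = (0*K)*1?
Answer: -6141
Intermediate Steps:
O(K, h) = 0 (O(K, h) = 0*1 = 0)
69*(-89) + X(O(2, 0)) = 69*(-89) + 0² = -6141 + 0 = -6141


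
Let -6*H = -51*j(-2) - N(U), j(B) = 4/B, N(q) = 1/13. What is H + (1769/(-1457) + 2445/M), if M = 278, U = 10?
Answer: -74295119/7898397 ≈ -9.4064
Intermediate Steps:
N(q) = 1/13
H = -1325/78 (H = -(-204/(-2) - 1*1/13)/6 = -(-204*(-1)/2 - 1/13)/6 = -(-51*(-2) - 1/13)/6 = -(102 - 1/13)/6 = -⅙*1325/13 = -1325/78 ≈ -16.987)
H + (1769/(-1457) + 2445/M) = -1325/78 + (1769/(-1457) + 2445/278) = -1325/78 + (1769*(-1/1457) + 2445*(1/278)) = -1325/78 + (-1769/1457 + 2445/278) = -1325/78 + 3070583/405046 = -74295119/7898397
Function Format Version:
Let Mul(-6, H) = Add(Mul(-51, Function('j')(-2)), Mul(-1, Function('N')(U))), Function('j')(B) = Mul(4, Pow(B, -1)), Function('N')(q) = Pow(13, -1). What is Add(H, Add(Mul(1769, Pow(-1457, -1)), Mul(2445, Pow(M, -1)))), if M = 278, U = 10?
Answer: Rational(-74295119, 7898397) ≈ -9.4064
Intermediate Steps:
Function('N')(q) = Rational(1, 13)
H = Rational(-1325, 78) (H = Mul(Rational(-1, 6), Add(Mul(-51, Mul(4, Pow(-2, -1))), Mul(-1, Rational(1, 13)))) = Mul(Rational(-1, 6), Add(Mul(-51, Mul(4, Rational(-1, 2))), Rational(-1, 13))) = Mul(Rational(-1, 6), Add(Mul(-51, -2), Rational(-1, 13))) = Mul(Rational(-1, 6), Add(102, Rational(-1, 13))) = Mul(Rational(-1, 6), Rational(1325, 13)) = Rational(-1325, 78) ≈ -16.987)
Add(H, Add(Mul(1769, Pow(-1457, -1)), Mul(2445, Pow(M, -1)))) = Add(Rational(-1325, 78), Add(Mul(1769, Pow(-1457, -1)), Mul(2445, Pow(278, -1)))) = Add(Rational(-1325, 78), Add(Mul(1769, Rational(-1, 1457)), Mul(2445, Rational(1, 278)))) = Add(Rational(-1325, 78), Add(Rational(-1769, 1457), Rational(2445, 278))) = Add(Rational(-1325, 78), Rational(3070583, 405046)) = Rational(-74295119, 7898397)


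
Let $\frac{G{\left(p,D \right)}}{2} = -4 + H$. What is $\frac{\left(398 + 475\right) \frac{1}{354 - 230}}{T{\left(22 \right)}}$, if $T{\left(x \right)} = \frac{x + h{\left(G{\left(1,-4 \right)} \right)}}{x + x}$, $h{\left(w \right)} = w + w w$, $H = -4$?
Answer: $\frac{9603}{8122} \approx 1.1823$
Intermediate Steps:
$G{\left(p,D \right)} = -16$ ($G{\left(p,D \right)} = 2 \left(-4 - 4\right) = 2 \left(-8\right) = -16$)
$h{\left(w \right)} = w + w^{2}$
$T{\left(x \right)} = \frac{240 + x}{2 x}$ ($T{\left(x \right)} = \frac{x - 16 \left(1 - 16\right)}{x + x} = \frac{x - -240}{2 x} = \left(x + 240\right) \frac{1}{2 x} = \left(240 + x\right) \frac{1}{2 x} = \frac{240 + x}{2 x}$)
$\frac{\left(398 + 475\right) \frac{1}{354 - 230}}{T{\left(22 \right)}} = \frac{\left(398 + 475\right) \frac{1}{354 - 230}}{\frac{1}{2} \cdot \frac{1}{22} \left(240 + 22\right)} = \frac{873 \cdot \frac{1}{124}}{\frac{1}{2} \cdot \frac{1}{22} \cdot 262} = \frac{873 \cdot \frac{1}{124}}{\frac{131}{22}} = \frac{873}{124} \cdot \frac{22}{131} = \frac{9603}{8122}$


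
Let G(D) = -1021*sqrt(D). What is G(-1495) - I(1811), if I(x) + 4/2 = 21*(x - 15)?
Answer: -37714 - 1021*I*sqrt(1495) ≈ -37714.0 - 39477.0*I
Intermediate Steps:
I(x) = -317 + 21*x (I(x) = -2 + 21*(x - 15) = -2 + 21*(-15 + x) = -2 + (-315 + 21*x) = -317 + 21*x)
G(-1495) - I(1811) = -1021*I*sqrt(1495) - (-317 + 21*1811) = -1021*I*sqrt(1495) - (-317 + 38031) = -1021*I*sqrt(1495) - 1*37714 = -1021*I*sqrt(1495) - 37714 = -37714 - 1021*I*sqrt(1495)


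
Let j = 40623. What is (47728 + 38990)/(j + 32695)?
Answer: 43359/36659 ≈ 1.1828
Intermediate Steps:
(47728 + 38990)/(j + 32695) = (47728 + 38990)/(40623 + 32695) = 86718/73318 = 86718*(1/73318) = 43359/36659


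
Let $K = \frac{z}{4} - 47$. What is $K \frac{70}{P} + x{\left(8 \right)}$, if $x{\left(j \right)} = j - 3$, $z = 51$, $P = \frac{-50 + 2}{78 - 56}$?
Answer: $\frac{52985}{48} \approx 1103.9$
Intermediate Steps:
$P = - \frac{24}{11}$ ($P = - \frac{48}{22} = \left(-48\right) \frac{1}{22} = - \frac{24}{11} \approx -2.1818$)
$K = - \frac{137}{4}$ ($K = \frac{51}{4} - 47 = - \frac{137}{4} \approx -34.25$)
$x{\left(j \right)} = -3 + j$
$K \frac{70}{P} + x{\left(8 \right)} = - \frac{137 \frac{70}{- \frac{24}{11}}}{4} + \left(-3 + 8\right) = - \frac{137 \cdot 70 \left(- \frac{11}{24}\right)}{4} + 5 = \left(- \frac{137}{4}\right) \left(- \frac{385}{12}\right) + 5 = \frac{52745}{48} + 5 = \frac{52985}{48}$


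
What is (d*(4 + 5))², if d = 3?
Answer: 729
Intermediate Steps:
(d*(4 + 5))² = (3*(4 + 5))² = (3*9)² = 27² = 729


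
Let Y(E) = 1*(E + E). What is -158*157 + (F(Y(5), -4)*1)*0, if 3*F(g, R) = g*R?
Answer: -24806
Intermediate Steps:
Y(E) = 2*E (Y(E) = 1*(2*E) = 2*E)
F(g, R) = R*g/3 (F(g, R) = (g*R)/3 = (R*g)/3 = R*g/3)
-158*157 + (F(Y(5), -4)*1)*0 = -158*157 + (((⅓)*(-4)*(2*5))*1)*0 = -24806 + (((⅓)*(-4)*10)*1)*0 = -24806 - 40/3*1*0 = -24806 - 40/3*0 = -24806 + 0 = -24806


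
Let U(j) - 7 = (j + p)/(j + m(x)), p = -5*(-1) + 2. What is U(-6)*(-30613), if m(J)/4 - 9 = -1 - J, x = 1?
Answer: -431365/2 ≈ -2.1568e+5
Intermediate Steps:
m(J) = 32 - 4*J (m(J) = 36 + 4*(-1 - J) = 36 + (-4 - 4*J) = 32 - 4*J)
p = 7 (p = 5 + 2 = 7)
U(j) = 7 + (7 + j)/(28 + j) (U(j) = 7 + (j + 7)/(j + (32 - 4*1)) = 7 + (7 + j)/(j + (32 - 4)) = 7 + (7 + j)/(j + 28) = 7 + (7 + j)/(28 + j))
U(-6)*(-30613) = ((203 + 8*(-6))/(28 - 6))*(-30613) = ((203 - 48)/22)*(-30613) = ((1/22)*155)*(-30613) = (155/22)*(-30613) = -431365/2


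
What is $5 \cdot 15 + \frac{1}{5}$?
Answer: $\frac{376}{5} \approx 75.2$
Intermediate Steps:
$5 \cdot 15 + \frac{1}{5} = 75 + \frac{1}{5} = \frac{376}{5}$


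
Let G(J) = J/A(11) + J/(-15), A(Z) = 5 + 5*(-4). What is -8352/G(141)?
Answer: 20880/47 ≈ 444.26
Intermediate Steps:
A(Z) = -15 (A(Z) = 5 - 20 = -15)
G(J) = -2*J/15 (G(J) = J/(-15) + J/(-15) = J*(-1/15) + J*(-1/15) = -J/15 - J/15 = -2*J/15)
-8352/G(141) = -8352/((-2/15*141)) = -8352/(-94/5) = -8352*(-5/94) = 20880/47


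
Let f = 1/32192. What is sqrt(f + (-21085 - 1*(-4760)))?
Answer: 117*I*sqrt(19310673)/4024 ≈ 127.77*I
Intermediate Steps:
f = 1/32192 ≈ 3.1064e-5
sqrt(f + (-21085 - 1*(-4760))) = sqrt(1/32192 + (-21085 - 1*(-4760))) = sqrt(1/32192 + (-21085 + 4760)) = sqrt(1/32192 - 16325) = sqrt(-525534399/32192) = 117*I*sqrt(19310673)/4024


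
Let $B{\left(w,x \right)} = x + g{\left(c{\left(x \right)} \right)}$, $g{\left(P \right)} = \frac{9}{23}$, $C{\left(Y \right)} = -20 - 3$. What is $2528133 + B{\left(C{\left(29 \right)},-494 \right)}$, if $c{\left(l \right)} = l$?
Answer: $\frac{58135706}{23} \approx 2.5276 \cdot 10^{6}$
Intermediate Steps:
$C{\left(Y \right)} = -23$ ($C{\left(Y \right)} = -20 - 3 = -23$)
$g{\left(P \right)} = \frac{9}{23}$ ($g{\left(P \right)} = 9 \cdot \frac{1}{23} = \frac{9}{23}$)
$B{\left(w,x \right)} = \frac{9}{23} + x$ ($B{\left(w,x \right)} = x + \frac{9}{23} = \frac{9}{23} + x$)
$2528133 + B{\left(C{\left(29 \right)},-494 \right)} = 2528133 + \left(\frac{9}{23} - 494\right) = 2528133 - \frac{11353}{23} = \frac{58135706}{23}$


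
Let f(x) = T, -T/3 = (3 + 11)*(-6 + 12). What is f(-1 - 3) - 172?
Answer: -424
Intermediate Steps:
T = -252 (T = -3*(3 + 11)*(-6 + 12) = -42*6 = -3*84 = -252)
f(x) = -252
f(-1 - 3) - 172 = -252 - 172 = -424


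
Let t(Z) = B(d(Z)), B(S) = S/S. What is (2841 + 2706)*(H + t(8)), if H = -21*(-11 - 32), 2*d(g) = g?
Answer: 5014488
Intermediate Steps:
d(g) = g/2
B(S) = 1
t(Z) = 1
H = 903 (H = -21*(-43) = 903)
(2841 + 2706)*(H + t(8)) = (2841 + 2706)*(903 + 1) = 5547*904 = 5014488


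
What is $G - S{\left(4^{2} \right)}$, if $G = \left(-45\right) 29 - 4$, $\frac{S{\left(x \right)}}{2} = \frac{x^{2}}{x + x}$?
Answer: $-1325$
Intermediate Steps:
$S{\left(x \right)} = x$ ($S{\left(x \right)} = 2 \frac{x^{2}}{x + x} = 2 \frac{x^{2}}{2 x} = 2 \frac{1}{2 x} x^{2} = 2 \frac{x}{2} = x$)
$G = -1309$ ($G = -1305 - 4 = -1309$)
$G - S{\left(4^{2} \right)} = -1309 - 4^{2} = -1309 - 16 = -1325$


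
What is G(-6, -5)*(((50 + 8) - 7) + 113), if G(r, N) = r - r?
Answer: 0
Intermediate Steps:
G(r, N) = 0
G(-6, -5)*(((50 + 8) - 7) + 113) = 0*(((50 + 8) - 7) + 113) = 0*((58 - 7) + 113) = 0*(51 + 113) = 0*164 = 0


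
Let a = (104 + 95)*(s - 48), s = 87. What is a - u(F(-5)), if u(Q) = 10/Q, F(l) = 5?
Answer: 7759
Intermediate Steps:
a = 7761 (a = (104 + 95)*(87 - 48) = 199*39 = 7761)
a - u(F(-5)) = 7761 - 10/5 = 7761 - 1*2 = 7761 - 2 = 7759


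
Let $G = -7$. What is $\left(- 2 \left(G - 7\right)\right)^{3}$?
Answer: $21952$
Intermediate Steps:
$\left(- 2 \left(G - 7\right)\right)^{3} = \left(- 2 \left(-7 - 7\right)\right)^{3} = \left(\left(-2\right) \left(-14\right)\right)^{3} = 28^{3} = 21952$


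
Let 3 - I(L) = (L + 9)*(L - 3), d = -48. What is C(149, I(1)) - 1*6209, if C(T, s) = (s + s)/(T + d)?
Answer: -627063/101 ≈ -6208.5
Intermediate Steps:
I(L) = 3 - (-3 + L)*(9 + L) (I(L) = 3 - (L + 9)*(L - 3) = 3 - (9 + L)*(-3 + L) = 3 - (-3 + L)*(9 + L))
C(T, s) = 2*s/(-48 + T) (C(T, s) = (s + s)/(T - 48) = (2*s)/(-48 + T) = 2*s/(-48 + T))
C(149, I(1)) - 1*6209 = 2*(30 - 1*1² - 6*1)/(-48 + 149) - 1*6209 = 2*(30 - 1*1 - 6)/101 - 6209 = 2*(30 - 1 - 6)*(1/101) - 6209 = 2*23*(1/101) - 6209 = 46/101 - 6209 = -627063/101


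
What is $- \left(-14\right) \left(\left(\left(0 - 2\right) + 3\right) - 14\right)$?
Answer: $-182$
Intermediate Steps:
$- \left(-14\right) \left(\left(\left(0 - 2\right) + 3\right) - 14\right) = - \left(-14\right) \left(\left(-2 + 3\right) - 14\right) = - \left(-14\right) \left(1 - 14\right) = - \left(-14\right) \left(-13\right) = \left(-1\right) 182 = -182$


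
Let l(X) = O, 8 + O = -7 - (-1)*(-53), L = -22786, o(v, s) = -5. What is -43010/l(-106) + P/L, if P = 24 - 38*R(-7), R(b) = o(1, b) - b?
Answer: 14412197/22786 ≈ 632.50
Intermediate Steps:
R(b) = -5 - b
O = -68 (O = -8 + (-7 - (-1)*(-53)) = -8 + (-7 - 1*53) = -8 + (-7 - 53) = -8 - 60 = -68)
l(X) = -68
P = -52 (P = 24 - 38*(-5 - 1*(-7)) = 24 - 38*(-5 + 7) = 24 - 38*2 = 24 - 76 = -52)
-43010/l(-106) + P/L = -43010/(-68) - 52/(-22786) = -43010*(-1/68) - 52*(-1/22786) = 1265/2 + 26/11393 = 14412197/22786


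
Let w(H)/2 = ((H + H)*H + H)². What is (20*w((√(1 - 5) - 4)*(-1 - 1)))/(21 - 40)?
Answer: 264320/19 + 1098240*I/19 ≈ 13912.0 + 57802.0*I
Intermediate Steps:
w(H) = 2*(H + 2*H²)² (w(H) = 2*((H + H)*H + H)² = 2*((2*H)*H + H)² = 2*(2*H² + H)² = 2*(H + 2*H²)²)
(20*w((√(1 - 5) - 4)*(-1 - 1)))/(21 - 40) = (20*(2*((√(1 - 5) - 4)*(-1 - 1))²*(1 + 2*((√(1 - 5) - 4)*(-1 - 1)))²))/(21 - 40) = (20*(2*((√(-4) - 4)*(-2))²*(1 + 2*((√(-4) - 4)*(-2)))²))/(-19) = (20*(2*((2*I - 4)*(-2))²*(1 + 2*((2*I - 4)*(-2)))²))*(-1/19) = (20*(2*((-4 + 2*I)*(-2))²*(1 + 2*((-4 + 2*I)*(-2)))²))*(-1/19) = (20*(2*(8 - 4*I)²*(1 + 2*(8 - 4*I))²))*(-1/19) = (20*(2*(8 - 4*I)²*(1 + (16 - 8*I))²))*(-1/19) = (20*(2*(8 - 4*I)²*(17 - 8*I)²))*(-1/19) = (40*(8 - 4*I)²*(17 - 8*I)²)*(-1/19) = -40*(8 - 4*I)²*(17 - 8*I)²/19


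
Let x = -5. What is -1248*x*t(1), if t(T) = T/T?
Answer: 6240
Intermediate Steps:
t(T) = 1
-1248*x*t(1) = -(-6240) = -1248*(-5) = 6240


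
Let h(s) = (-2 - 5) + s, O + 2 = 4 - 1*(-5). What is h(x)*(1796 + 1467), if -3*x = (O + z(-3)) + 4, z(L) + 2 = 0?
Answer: -32630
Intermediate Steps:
z(L) = -2 (z(L) = -2 + 0 = -2)
O = 7 (O = -2 + (4 - 1*(-5)) = -2 + (4 + 5) = -2 + 9 = 7)
x = -3 (x = -((7 - 2) + 4)/3 = -(5 + 4)/3 = -⅓*9 = -3)
h(s) = -7 + s
h(x)*(1796 + 1467) = (-7 - 3)*(1796 + 1467) = -10*3263 = -32630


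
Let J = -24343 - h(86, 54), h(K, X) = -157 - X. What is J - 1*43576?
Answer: -67708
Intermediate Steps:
J = -24132 (J = -24343 - (-157 - 1*54) = -24343 - (-157 - 54) = -24343 - 1*(-211) = -24343 + 211 = -24132)
J - 1*43576 = -24132 - 1*43576 = -24132 - 43576 = -67708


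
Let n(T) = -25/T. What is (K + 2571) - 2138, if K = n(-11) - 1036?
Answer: -6608/11 ≈ -600.73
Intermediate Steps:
K = -11371/11 (K = -25/(-11) - 1036 = -25*(-1/11) - 1036 = 25/11 - 1036 = -11371/11 ≈ -1033.7)
(K + 2571) - 2138 = (-11371/11 + 2571) - 2138 = 16910/11 - 2138 = -6608/11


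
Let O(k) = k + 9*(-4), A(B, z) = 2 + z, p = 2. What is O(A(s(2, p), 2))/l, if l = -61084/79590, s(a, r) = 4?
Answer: 636720/15271 ≈ 41.695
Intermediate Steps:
l = -30542/39795 (l = -61084*1/79590 = -30542/39795 ≈ -0.76748)
O(k) = -36 + k (O(k) = k - 36 = -36 + k)
O(A(s(2, p), 2))/l = (-36 + (2 + 2))/(-30542/39795) = (-36 + 4)*(-39795/30542) = -32*(-39795/30542) = 636720/15271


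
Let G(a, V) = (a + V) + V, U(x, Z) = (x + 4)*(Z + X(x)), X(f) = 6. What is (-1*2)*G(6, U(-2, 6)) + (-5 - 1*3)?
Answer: -116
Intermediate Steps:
U(x, Z) = (4 + x)*(6 + Z) (U(x, Z) = (x + 4)*(Z + 6) = (4 + x)*(6 + Z))
G(a, V) = a + 2*V (G(a, V) = (V + a) + V = a + 2*V)
(-1*2)*G(6, U(-2, 6)) + (-5 - 1*3) = (-1*2)*(6 + 2*(24 + 4*6 + 6*(-2) + 6*(-2))) + (-5 - 1*3) = -2*(6 + 2*(24 + 24 - 12 - 12)) + (-5 - 3) = -2*(6 + 2*24) - 8 = -2*(6 + 48) - 8 = -2*54 - 8 = -108 - 8 = -116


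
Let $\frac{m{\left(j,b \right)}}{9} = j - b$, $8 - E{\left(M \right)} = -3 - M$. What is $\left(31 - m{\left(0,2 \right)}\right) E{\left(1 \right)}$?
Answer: $588$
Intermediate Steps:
$E{\left(M \right)} = 11 + M$ ($E{\left(M \right)} = 8 - \left(-3 - M\right) = 8 + \left(3 + M\right) = 11 + M$)
$m{\left(j,b \right)} = - 9 b + 9 j$ ($m{\left(j,b \right)} = 9 \left(j - b\right) = - 9 b + 9 j$)
$\left(31 - m{\left(0,2 \right)}\right) E{\left(1 \right)} = \left(31 - \left(\left(-9\right) 2 + 9 \cdot 0\right)\right) \left(11 + 1\right) = \left(31 - \left(-18 + 0\right)\right) 12 = \left(31 - -18\right) 12 = \left(31 + 18\right) 12 = 49 \cdot 12 = 588$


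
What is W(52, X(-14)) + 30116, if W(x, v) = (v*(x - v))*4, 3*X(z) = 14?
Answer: 278996/9 ≈ 31000.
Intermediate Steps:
X(z) = 14/3 (X(z) = (1/3)*14 = 14/3)
W(x, v) = 4*v*(x - v)
W(52, X(-14)) + 30116 = 4*(14/3)*(52 - 1*14/3) + 30116 = 4*(14/3)*(52 - 14/3) + 30116 = 4*(14/3)*(142/3) + 30116 = 7952/9 + 30116 = 278996/9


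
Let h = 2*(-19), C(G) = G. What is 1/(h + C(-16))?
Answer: -1/54 ≈ -0.018519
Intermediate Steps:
h = -38
1/(h + C(-16)) = 1/(-38 - 16) = 1/(-54) = -1/54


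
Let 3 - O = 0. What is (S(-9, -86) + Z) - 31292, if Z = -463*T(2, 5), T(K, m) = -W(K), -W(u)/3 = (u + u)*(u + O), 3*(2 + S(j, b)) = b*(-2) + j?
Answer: -177059/3 ≈ -59020.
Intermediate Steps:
O = 3 (O = 3 - 1*0 = 3 + 0 = 3)
S(j, b) = -2 - 2*b/3 + j/3 (S(j, b) = -2 + (b*(-2) + j)/3 = -2 + (-2*b + j)/3 = -2 + (j - 2*b)/3 = -2 + (-2*b/3 + j/3) = -2 - 2*b/3 + j/3)
W(u) = -6*u*(3 + u) (W(u) = -3*(u + u)*(u + 3) = -3*2*u*(3 + u) = -6*u*(3 + u))
T(K, m) = 6*K*(3 + K) (T(K, m) = -(-6)*K*(3 + K) = 6*K*(3 + K))
Z = -27780 (Z = -2778*2*(3 + 2) = -2778*2*5 = -463*60 = -27780)
(S(-9, -86) + Z) - 31292 = ((-2 - 2/3*(-86) + (1/3)*(-9)) - 27780) - 31292 = ((-2 + 172/3 - 3) - 27780) - 31292 = (157/3 - 27780) - 31292 = -83183/3 - 31292 = -177059/3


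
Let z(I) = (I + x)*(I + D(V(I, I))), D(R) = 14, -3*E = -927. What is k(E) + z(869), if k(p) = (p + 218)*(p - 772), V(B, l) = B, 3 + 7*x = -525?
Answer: 3197058/7 ≈ 4.5672e+5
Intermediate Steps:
x = -528/7 (x = -3/7 + (⅐)*(-525) = -3/7 - 75 = -528/7 ≈ -75.429)
E = 309 (E = -⅓*(-927) = 309)
k(p) = (-772 + p)*(218 + p) (k(p) = (218 + p)*(-772 + p) = (-772 + p)*(218 + p))
z(I) = (14 + I)*(-528/7 + I) (z(I) = (I - 528/7)*(I + 14) = (-528/7 + I)*(14 + I) = (14 + I)*(-528/7 + I))
k(E) + z(869) = (-168296 + 309² - 554*309) + (-1056 + 869² - 430/7*869) = (-168296 + 95481 - 171186) + (-1056 + 755161 - 373670/7) = -244001 + 4905065/7 = 3197058/7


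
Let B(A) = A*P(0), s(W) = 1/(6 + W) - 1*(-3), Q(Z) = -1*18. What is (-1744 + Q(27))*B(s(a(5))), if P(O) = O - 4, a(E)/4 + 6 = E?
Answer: 24668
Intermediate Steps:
Q(Z) = -18
a(E) = -24 + 4*E
P(O) = -4 + O
s(W) = 3 + 1/(6 + W) (s(W) = 1/(6 + W) + 3 = 3 + 1/(6 + W))
B(A) = -4*A (B(A) = A*(-4 + 0) = A*(-4) = -4*A)
(-1744 + Q(27))*B(s(a(5))) = (-1744 - 18)*(-4*(19 + 3*(-24 + 4*5))/(6 + (-24 + 4*5))) = -(-7048)*(19 + 3*(-24 + 20))/(6 + (-24 + 20)) = -(-7048)*(19 + 3*(-4))/(6 - 4) = -(-7048)*(19 - 12)/2 = -(-7048)*(½)*7 = -(-7048)*7/2 = -1762*(-14) = 24668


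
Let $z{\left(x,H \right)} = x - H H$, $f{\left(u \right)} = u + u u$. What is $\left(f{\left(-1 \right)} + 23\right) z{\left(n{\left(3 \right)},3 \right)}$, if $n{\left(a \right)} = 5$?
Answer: $-92$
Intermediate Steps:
$f{\left(u \right)} = u + u^{2}$
$z{\left(x,H \right)} = x - H^{2}$
$\left(f{\left(-1 \right)} + 23\right) z{\left(n{\left(3 \right)},3 \right)} = \left(- (1 - 1) + 23\right) \left(5 - 3^{2}\right) = \left(\left(-1\right) 0 + 23\right) \left(5 - 9\right) = \left(0 + 23\right) \left(5 - 9\right) = 23 \left(-4\right) = -92$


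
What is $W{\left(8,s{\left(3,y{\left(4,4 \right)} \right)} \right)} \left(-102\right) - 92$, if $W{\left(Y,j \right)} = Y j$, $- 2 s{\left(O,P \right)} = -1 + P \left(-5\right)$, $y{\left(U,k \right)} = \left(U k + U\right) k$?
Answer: $-163700$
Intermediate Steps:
$y{\left(U,k \right)} = k \left(U + U k\right)$ ($y{\left(U,k \right)} = \left(U + U k\right) k = k \left(U + U k\right)$)
$s{\left(O,P \right)} = \frac{1}{2} + \frac{5 P}{2}$ ($s{\left(O,P \right)} = - \frac{-1 + P \left(-5\right)}{2} = - \frac{-1 - 5 P}{2} = \frac{1}{2} + \frac{5 P}{2}$)
$W{\left(8,s{\left(3,y{\left(4,4 \right)} \right)} \right)} \left(-102\right) - 92 = 8 \left(\frac{1}{2} + \frac{5 \cdot 4 \cdot 4 \left(1 + 4\right)}{2}\right) \left(-102\right) - 92 = 8 \left(\frac{1}{2} + \frac{5 \cdot 4 \cdot 4 \cdot 5}{2}\right) \left(-102\right) - 92 = 8 \left(\frac{1}{2} + \frac{5}{2} \cdot 80\right) \left(-102\right) - 92 = 8 \left(\frac{1}{2} + 200\right) \left(-102\right) - 92 = 8 \cdot \frac{401}{2} \left(-102\right) - 92 = 1604 \left(-102\right) - 92 = -163608 - 92 = -163700$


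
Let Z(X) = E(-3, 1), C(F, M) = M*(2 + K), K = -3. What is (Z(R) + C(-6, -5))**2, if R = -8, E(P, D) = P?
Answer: 4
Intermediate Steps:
C(F, M) = -M (C(F, M) = M*(2 - 3) = M*(-1) = -M)
Z(X) = -3
(Z(R) + C(-6, -5))**2 = (-3 - 1*(-5))**2 = (-3 + 5)**2 = 2**2 = 4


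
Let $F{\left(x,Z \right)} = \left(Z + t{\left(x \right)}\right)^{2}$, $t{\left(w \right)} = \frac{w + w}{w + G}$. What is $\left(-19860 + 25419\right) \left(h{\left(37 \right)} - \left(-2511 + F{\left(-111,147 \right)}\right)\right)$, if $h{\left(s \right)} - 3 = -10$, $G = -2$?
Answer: $- \frac{1397400923967}{12769} \approx -1.0944 \cdot 10^{8}$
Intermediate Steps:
$h{\left(s \right)} = -7$ ($h{\left(s \right)} = 3 - 10 = -7$)
$t{\left(w \right)} = \frac{2 w}{-2 + w}$ ($t{\left(w \right)} = \frac{w + w}{w - 2} = \frac{2 w}{-2 + w}$)
$F{\left(x,Z \right)} = \left(Z + \frac{2 x}{-2 + x}\right)^{2}$
$\left(-19860 + 25419\right) \left(h{\left(37 \right)} - \left(-2511 + F{\left(-111,147 \right)}\right)\right) = \left(-19860 + 25419\right) \left(-7 + \left(2511 - \frac{\left(2 \left(-111\right) + 147 \left(-2 - 111\right)\right)^{2}}{\left(-2 - 111\right)^{2}}\right)\right) = 5559 \left(-7 + \left(2511 - \frac{\left(-222 + 147 \left(-113\right)\right)^{2}}{12769}\right)\right) = 5559 \left(-7 + \left(2511 - \frac{\left(-222 - 16611\right)^{2}}{12769}\right)\right) = 5559 \left(-7 + \left(2511 - \frac{\left(-16833\right)^{2}}{12769}\right)\right) = 5559 \left(-7 + \left(2511 - \frac{1}{12769} \cdot 283349889\right)\right) = 5559 \left(-7 + \left(2511 - \frac{283349889}{12769}\right)\right) = 5559 \left(-7 - \frac{251286930}{12769}\right) = 5559 \left(- \frac{251376313}{12769}\right) = - \frac{1397400923967}{12769}$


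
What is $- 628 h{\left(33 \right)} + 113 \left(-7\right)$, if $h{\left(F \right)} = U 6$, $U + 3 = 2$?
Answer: $2977$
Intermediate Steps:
$U = -1$ ($U = -3 + 2 = -1$)
$h{\left(F \right)} = -6$ ($h{\left(F \right)} = \left(-1\right) 6 = -6$)
$- 628 h{\left(33 \right)} + 113 \left(-7\right) = \left(-628\right) \left(-6\right) + 113 \left(-7\right) = 3768 - 791 = 2977$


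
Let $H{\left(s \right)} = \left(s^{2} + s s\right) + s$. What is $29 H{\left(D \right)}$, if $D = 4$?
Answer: $1044$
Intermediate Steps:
$H{\left(s \right)} = s + 2 s^{2}$ ($H{\left(s \right)} = \left(s^{2} + s^{2}\right) + s = 2 s^{2} + s = s + 2 s^{2}$)
$29 H{\left(D \right)} = 29 \cdot 4 \left(1 + 2 \cdot 4\right) = 29 \cdot 4 \left(1 + 8\right) = 29 \cdot 4 \cdot 9 = 29 \cdot 36 = 1044$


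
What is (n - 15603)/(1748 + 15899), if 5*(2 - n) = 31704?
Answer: -109709/88235 ≈ -1.2434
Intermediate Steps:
n = -31694/5 (n = 2 - ⅕*31704 = 2 - 31704/5 = -31694/5 ≈ -6338.8)
(n - 15603)/(1748 + 15899) = (-31694/5 - 15603)/(1748 + 15899) = -109709/5/17647 = -109709/5*1/17647 = -109709/88235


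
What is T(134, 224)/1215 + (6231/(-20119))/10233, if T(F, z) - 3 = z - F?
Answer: 7622086/99618255 ≈ 0.076513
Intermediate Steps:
T(F, z) = 3 + z - F (T(F, z) = 3 + (z - F) = 3 + z - F)
T(134, 224)/1215 + (6231/(-20119))/10233 = (3 + 224 - 1*134)/1215 + (6231/(-20119))/10233 = (3 + 224 - 134)*(1/1215) + (6231*(-1/20119))*(1/10233) = 93*(1/1215) - 201/649*1/10233 = 31/405 - 67/2213739 = 7622086/99618255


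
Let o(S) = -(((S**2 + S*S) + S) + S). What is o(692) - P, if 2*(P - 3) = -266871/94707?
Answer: -60556513913/63138 ≈ -9.5911e+5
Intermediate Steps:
o(S) = -2*S - 2*S**2 (o(S) = -(((S**2 + S**2) + S) + S) = -((2*S**2 + S) + S) = -((S + 2*S**2) + S) = -(2*S + 2*S**2) = -2*S - 2*S**2)
P = 100457/63138 (P = 3 + (-266871/94707)/2 = 3 + (-266871*1/94707)/2 = 3 + (1/2)*(-88957/31569) = 3 - 88957/63138 = 100457/63138 ≈ 1.5911)
o(692) - P = -2*692*(1 + 692) - 1*100457/63138 = -2*692*693 - 100457/63138 = -959112 - 100457/63138 = -60556513913/63138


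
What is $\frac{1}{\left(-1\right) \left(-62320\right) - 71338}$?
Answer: $- \frac{1}{9018} \approx -0.00011089$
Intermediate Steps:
$\frac{1}{\left(-1\right) \left(-62320\right) - 71338} = \frac{1}{62320 - 71338} = \frac{1}{-9018} = - \frac{1}{9018}$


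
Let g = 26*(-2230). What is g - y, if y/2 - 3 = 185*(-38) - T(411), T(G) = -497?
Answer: -44920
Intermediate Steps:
g = -57980
y = -13060 (y = 6 + 2*(185*(-38) - 1*(-497)) = 6 + 2*(-7030 + 497) = 6 + 2*(-6533) = 6 - 13066 = -13060)
g - y = -57980 - 1*(-13060) = -57980 + 13060 = -44920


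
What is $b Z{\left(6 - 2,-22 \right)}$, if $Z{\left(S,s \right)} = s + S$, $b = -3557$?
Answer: $64026$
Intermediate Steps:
$Z{\left(S,s \right)} = S + s$
$b Z{\left(6 - 2,-22 \right)} = - 3557 \left(\left(6 - 2\right) - 22\right) = - 3557 \left(4 - 22\right) = \left(-3557\right) \left(-18\right) = 64026$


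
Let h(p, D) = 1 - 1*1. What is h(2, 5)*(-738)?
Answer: 0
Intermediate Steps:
h(p, D) = 0 (h(p, D) = 1 - 1 = 0)
h(2, 5)*(-738) = 0*(-738) = 0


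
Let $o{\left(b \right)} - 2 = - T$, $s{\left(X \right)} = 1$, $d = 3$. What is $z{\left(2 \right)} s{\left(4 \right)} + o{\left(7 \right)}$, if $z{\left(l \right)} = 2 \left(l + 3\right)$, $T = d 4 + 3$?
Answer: $-3$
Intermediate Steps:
$T = 15$ ($T = 3 \cdot 4 + 3 = 12 + 3 = 15$)
$z{\left(l \right)} = 6 + 2 l$ ($z{\left(l \right)} = 2 \left(3 + l\right) = 6 + 2 l$)
$o{\left(b \right)} = -13$ ($o{\left(b \right)} = 2 - 15 = -13$)
$z{\left(2 \right)} s{\left(4 \right)} + o{\left(7 \right)} = \left(6 + 2 \cdot 2\right) 1 - 13 = \left(6 + 4\right) 1 - 13 = 10 \cdot 1 - 13 = 10 - 13 = -3$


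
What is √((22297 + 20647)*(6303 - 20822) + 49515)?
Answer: I*√623454421 ≈ 24969.0*I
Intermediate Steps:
√((22297 + 20647)*(6303 - 20822) + 49515) = √(42944*(-14519) + 49515) = √(-623503936 + 49515) = √(-623454421) = I*√623454421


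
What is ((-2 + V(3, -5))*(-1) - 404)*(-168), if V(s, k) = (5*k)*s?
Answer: 54936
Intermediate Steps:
V(s, k) = 5*k*s
((-2 + V(3, -5))*(-1) - 404)*(-168) = ((-2 + 5*(-5)*3)*(-1) - 404)*(-168) = ((-2 - 75)*(-1) - 404)*(-168) = (-77*(-1) - 404)*(-168) = (77 - 404)*(-168) = -327*(-168) = 54936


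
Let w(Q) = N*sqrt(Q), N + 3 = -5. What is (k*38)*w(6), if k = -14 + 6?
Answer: 2432*sqrt(6) ≈ 5957.2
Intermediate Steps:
N = -8 (N = -3 - 5 = -8)
w(Q) = -8*sqrt(Q)
k = -8
(k*38)*w(6) = (-8*38)*(-8*sqrt(6)) = -(-2432)*sqrt(6) = 2432*sqrt(6)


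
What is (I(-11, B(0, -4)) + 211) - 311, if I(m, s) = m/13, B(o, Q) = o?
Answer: -1311/13 ≈ -100.85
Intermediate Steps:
I(m, s) = m/13 (I(m, s) = m*(1/13) = m/13)
(I(-11, B(0, -4)) + 211) - 311 = ((1/13)*(-11) + 211) - 311 = (-11/13 + 211) - 311 = 2732/13 - 311 = -1311/13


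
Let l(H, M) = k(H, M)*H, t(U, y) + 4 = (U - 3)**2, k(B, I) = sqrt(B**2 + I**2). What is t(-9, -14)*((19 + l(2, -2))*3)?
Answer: 7980 + 1680*sqrt(2) ≈ 10356.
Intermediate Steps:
t(U, y) = -4 + (-3 + U)**2 (t(U, y) = -4 + (U - 3)**2 = -4 + (-3 + U)**2)
l(H, M) = H*sqrt(H**2 + M**2) (l(H, M) = sqrt(H**2 + M**2)*H = H*sqrt(H**2 + M**2))
t(-9, -14)*((19 + l(2, -2))*3) = (-4 + (-3 - 9)**2)*((19 + 2*sqrt(2**2 + (-2)**2))*3) = (-4 + (-12)**2)*((19 + 2*sqrt(4 + 4))*3) = (-4 + 144)*((19 + 2*sqrt(8))*3) = 140*((19 + 2*(2*sqrt(2)))*3) = 140*((19 + 4*sqrt(2))*3) = 140*(57 + 12*sqrt(2)) = 7980 + 1680*sqrt(2)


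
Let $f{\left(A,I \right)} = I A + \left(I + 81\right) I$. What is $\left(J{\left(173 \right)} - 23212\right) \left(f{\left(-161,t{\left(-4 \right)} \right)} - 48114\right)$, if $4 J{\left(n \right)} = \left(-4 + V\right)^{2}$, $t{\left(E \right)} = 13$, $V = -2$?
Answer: $1136598955$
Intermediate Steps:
$f{\left(A,I \right)} = A I + I \left(81 + I\right)$ ($f{\left(A,I \right)} = A I + \left(81 + I\right) I = A I + I \left(81 + I\right)$)
$J{\left(n \right)} = 9$ ($J{\left(n \right)} = \frac{\left(-4 - 2\right)^{2}}{4} = \frac{\left(-6\right)^{2}}{4} = \frac{1}{4} \cdot 36 = 9$)
$\left(J{\left(173 \right)} - 23212\right) \left(f{\left(-161,t{\left(-4 \right)} \right)} - 48114\right) = \left(9 - 23212\right) \left(13 \left(81 - 161 + 13\right) - 48114\right) = - 23203 \left(13 \left(-67\right) - 48114\right) = - 23203 \left(-871 - 48114\right) = \left(-23203\right) \left(-48985\right) = 1136598955$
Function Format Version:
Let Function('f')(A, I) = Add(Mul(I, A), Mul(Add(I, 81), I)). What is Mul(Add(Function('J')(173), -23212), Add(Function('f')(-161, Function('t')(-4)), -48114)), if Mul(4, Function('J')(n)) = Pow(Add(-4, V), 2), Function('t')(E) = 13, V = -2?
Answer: 1136598955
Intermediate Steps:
Function('f')(A, I) = Add(Mul(A, I), Mul(I, Add(81, I))) (Function('f')(A, I) = Add(Mul(A, I), Mul(Add(81, I), I)) = Add(Mul(A, I), Mul(I, Add(81, I))))
Function('J')(n) = 9 (Function('J')(n) = Mul(Rational(1, 4), Pow(Add(-4, -2), 2)) = Mul(Rational(1, 4), Pow(-6, 2)) = Mul(Rational(1, 4), 36) = 9)
Mul(Add(Function('J')(173), -23212), Add(Function('f')(-161, Function('t')(-4)), -48114)) = Mul(Add(9, -23212), Add(Mul(13, Add(81, -161, 13)), -48114)) = Mul(-23203, Add(Mul(13, -67), -48114)) = Mul(-23203, Add(-871, -48114)) = Mul(-23203, -48985) = 1136598955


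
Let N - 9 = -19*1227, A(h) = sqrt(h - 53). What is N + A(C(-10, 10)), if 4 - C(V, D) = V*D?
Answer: -23304 + sqrt(51) ≈ -23297.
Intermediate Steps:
C(V, D) = 4 - D*V (C(V, D) = 4 - V*D = 4 - D*V)
A(h) = sqrt(-53 + h)
N = -23304 (N = 9 - 19*1227 = 9 - 23313 = -23304)
N + A(C(-10, 10)) = -23304 + sqrt(-53 + (4 - 1*10*(-10))) = -23304 + sqrt(-53 + (4 + 100)) = -23304 + sqrt(-53 + 104) = -23304 + sqrt(51)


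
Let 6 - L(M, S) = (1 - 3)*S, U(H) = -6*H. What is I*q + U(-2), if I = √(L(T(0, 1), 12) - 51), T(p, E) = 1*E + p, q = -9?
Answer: 12 - 9*I*√21 ≈ 12.0 - 41.243*I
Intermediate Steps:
T(p, E) = E + p
L(M, S) = 6 + 2*S (L(M, S) = 6 - (1 - 3)*S = 6 - (-2)*S = 6 + 2*S)
I = I*√21 (I = √((6 + 2*12) - 51) = √((6 + 24) - 51) = √(30 - 51) = √(-21) = I*√21 ≈ 4.5826*I)
I*q + U(-2) = (I*√21)*(-9) - 6*(-2) = -9*I*√21 + 12 = 12 - 9*I*√21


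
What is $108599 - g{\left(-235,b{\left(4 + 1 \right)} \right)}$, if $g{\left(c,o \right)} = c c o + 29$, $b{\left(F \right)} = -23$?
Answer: $1378745$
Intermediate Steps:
$g{\left(c,o \right)} = 29 + o c^{2}$ ($g{\left(c,o \right)} = c^{2} o + 29 = o c^{2} + 29 = 29 + o c^{2}$)
$108599 - g{\left(-235,b{\left(4 + 1 \right)} \right)} = 108599 - \left(29 - 23 \left(-235\right)^{2}\right) = 108599 - \left(29 - 1270175\right) = 108599 - -1270146 = 108599 + 1270146 = 1378745$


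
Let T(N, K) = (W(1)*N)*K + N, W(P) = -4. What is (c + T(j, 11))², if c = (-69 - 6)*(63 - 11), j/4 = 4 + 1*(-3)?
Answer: 16581184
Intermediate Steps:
j = 4 (j = 4*(4 + 1*(-3)) = 4*(4 - 3) = 4*1 = 4)
T(N, K) = N - 4*K*N (T(N, K) = (-4*N)*K + N = -4*K*N + N = N - 4*K*N)
c = -3900 (c = -75*52 = -3900)
(c + T(j, 11))² = (-3900 + 4*(1 - 4*11))² = (-3900 + 4*(1 - 44))² = (-3900 + 4*(-43))² = (-3900 - 172)² = (-4072)² = 16581184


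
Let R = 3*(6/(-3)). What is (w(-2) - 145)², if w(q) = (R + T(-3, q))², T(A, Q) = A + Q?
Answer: 576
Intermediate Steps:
R = -6 (R = 3*(6*(-⅓)) = 3*(-2) = -6)
w(q) = (-9 + q)² (w(q) = (-6 + (-3 + q))² = (-9 + q)²)
(w(-2) - 145)² = ((-9 - 2)² - 145)² = ((-11)² - 145)² = (121 - 145)² = (-24)² = 576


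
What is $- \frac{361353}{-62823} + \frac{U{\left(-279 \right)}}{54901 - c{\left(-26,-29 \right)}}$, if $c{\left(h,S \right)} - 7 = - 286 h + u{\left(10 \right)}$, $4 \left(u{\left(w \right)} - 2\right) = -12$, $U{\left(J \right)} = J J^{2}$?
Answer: $- \frac{449072594290}{993838919} \approx -451.86$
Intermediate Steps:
$U{\left(J \right)} = J^{3}$
$u{\left(w \right)} = -1$ ($u{\left(w \right)} = 2 + \frac{1}{4} \left(-12\right) = 2 - 3 = -1$)
$c{\left(h,S \right)} = 6 - 286 h$ ($c{\left(h,S \right)} = 7 - \left(1 + 286 h\right) = 6 - 286 h$)
$- \frac{361353}{-62823} + \frac{U{\left(-279 \right)}}{54901 - c{\left(-26,-29 \right)}} = - \frac{361353}{-62823} + \frac{\left(-279\right)^{3}}{54901 - \left(6 - -7436\right)} = \left(-361353\right) \left(- \frac{1}{62823}\right) - \frac{21717639}{54901 - \left(6 + 7436\right)} = \frac{120451}{20941} - \frac{21717639}{54901 - 7442} = \frac{120451}{20941} - \frac{21717639}{47459} = - \frac{449072594290}{993838919}$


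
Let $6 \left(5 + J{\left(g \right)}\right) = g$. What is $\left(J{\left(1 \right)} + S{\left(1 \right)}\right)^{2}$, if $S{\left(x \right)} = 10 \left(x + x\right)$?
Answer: $\frac{8281}{36} \approx 230.03$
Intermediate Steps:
$J{\left(g \right)} = -5 + \frac{g}{6}$
$S{\left(x \right)} = 20 x$ ($S{\left(x \right)} = 10 \cdot 2 x = 20 x$)
$\left(J{\left(1 \right)} + S{\left(1 \right)}\right)^{2} = \left(\left(-5 + \frac{1}{6} \cdot 1\right) + 20 \cdot 1\right)^{2} = \left(\left(-5 + \frac{1}{6}\right) + 20\right)^{2} = \left(- \frac{29}{6} + 20\right)^{2} = \left(\frac{91}{6}\right)^{2} = \frac{8281}{36}$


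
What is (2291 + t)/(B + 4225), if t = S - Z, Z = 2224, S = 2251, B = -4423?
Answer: -1159/99 ≈ -11.707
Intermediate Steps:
t = 27 (t = 2251 - 1*2224 = 2251 - 2224 = 27)
(2291 + t)/(B + 4225) = (2291 + 27)/(-4423 + 4225) = 2318/(-198) = 2318*(-1/198) = -1159/99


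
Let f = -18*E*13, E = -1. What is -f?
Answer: -234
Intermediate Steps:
f = 234 (f = -18*(-1)*13 = 18*13 = 234)
-f = -1*234 = -234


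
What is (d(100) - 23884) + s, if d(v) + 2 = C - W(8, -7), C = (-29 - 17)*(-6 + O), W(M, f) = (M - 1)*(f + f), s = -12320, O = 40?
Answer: -37672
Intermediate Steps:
W(M, f) = 2*f*(-1 + M) (W(M, f) = (-1 + M)*(2*f) = 2*f*(-1 + M))
C = -1564 (C = (-29 - 17)*(-6 + 40) = -46*34 = -1564)
d(v) = -1468 (d(v) = -2 + (-1564 - 2*(-7)*(-1 + 8)) = -2 + (-1564 - 2*(-7)*7) = -2 + (-1564 - 1*(-98)) = -2 + (-1564 + 98) = -2 - 1466 = -1468)
(d(100) - 23884) + s = (-1468 - 23884) - 12320 = -25352 - 12320 = -37672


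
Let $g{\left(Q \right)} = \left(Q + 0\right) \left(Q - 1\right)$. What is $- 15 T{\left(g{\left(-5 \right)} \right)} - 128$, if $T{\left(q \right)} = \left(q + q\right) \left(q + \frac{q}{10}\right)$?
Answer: $-29828$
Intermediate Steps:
$g{\left(Q \right)} = Q \left(-1 + Q\right)$
$T{\left(q \right)} = \frac{11 q^{2}}{5}$ ($T{\left(q \right)} = 2 q \left(q + q \frac{1}{10}\right) = 2 q \left(q + \frac{q}{10}\right) = 2 q \frac{11 q}{10} = \frac{11 q^{2}}{5}$)
$- 15 T{\left(g{\left(-5 \right)} \right)} - 128 = - 15 \frac{11 \left(- 5 \left(-1 - 5\right)\right)^{2}}{5} - 128 = - 15 \frac{11 \left(\left(-5\right) \left(-6\right)\right)^{2}}{5} - 128 = - 15 \frac{11 \cdot 30^{2}}{5} - 128 = - 15 \cdot \frac{11}{5} \cdot 900 - 128 = \left(-15\right) 1980 - 128 = -29700 - 128 = -29828$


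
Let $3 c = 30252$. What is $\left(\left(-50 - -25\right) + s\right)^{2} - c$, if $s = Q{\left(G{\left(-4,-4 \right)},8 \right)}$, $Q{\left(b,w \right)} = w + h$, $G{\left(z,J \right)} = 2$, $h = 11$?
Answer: $-10048$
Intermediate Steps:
$c = 10084$ ($c = \frac{1}{3} \cdot 30252 = 10084$)
$Q{\left(b,w \right)} = 11 + w$ ($Q{\left(b,w \right)} = w + 11 = 11 + w$)
$s = 19$ ($s = 11 + 8 = 19$)
$\left(\left(-50 - -25\right) + s\right)^{2} - c = \left(\left(-50 - -25\right) + 19\right)^{2} - 10084 = \left(\left(-50 + 25\right) + 19\right)^{2} - 10084 = \left(-25 + 19\right)^{2} - 10084 = \left(-6\right)^{2} - 10084 = 36 - 10084 = -10048$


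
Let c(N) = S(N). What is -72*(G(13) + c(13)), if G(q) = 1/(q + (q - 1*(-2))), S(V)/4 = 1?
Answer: -2034/7 ≈ -290.57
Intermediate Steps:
S(V) = 4 (S(V) = 4*1 = 4)
G(q) = 1/(2 + 2*q) (G(q) = 1/(q + (q + 2)) = 1/(q + (2 + q)) = 1/(2 + 2*q))
c(N) = 4
-72*(G(13) + c(13)) = -72*(1/(2*(1 + 13)) + 4) = -72*((½)/14 + 4) = -72*((½)*(1/14) + 4) = -72*(1/28 + 4) = -72*113/28 = -2034/7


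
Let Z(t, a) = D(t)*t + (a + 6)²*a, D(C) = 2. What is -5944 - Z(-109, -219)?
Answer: 9930085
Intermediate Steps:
Z(t, a) = 2*t + a*(6 + a)² (Z(t, a) = 2*t + (a + 6)²*a = 2*t + (6 + a)²*a = 2*t + a*(6 + a)²)
-5944 - Z(-109, -219) = -5944 - (2*(-109) - 219*(6 - 219)²) = -5944 - (-218 - 219*(-213)²) = -5944 - (-218 - 219*45369) = -5944 - (-218 - 9935811) = -5944 - 1*(-9936029) = -5944 + 9936029 = 9930085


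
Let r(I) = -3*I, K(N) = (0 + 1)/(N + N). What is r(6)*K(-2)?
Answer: 9/2 ≈ 4.5000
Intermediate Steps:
K(N) = 1/(2*N)
r(6)*K(-2) = (-3*6)*((½)/(-2)) = -9*(-1)/2 = -18*(-¼) = 9/2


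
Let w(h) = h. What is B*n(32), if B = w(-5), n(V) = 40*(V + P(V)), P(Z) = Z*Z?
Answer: -211200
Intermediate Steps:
P(Z) = Z²
n(V) = 40*V + 40*V² (n(V) = 40*(V + V²) = 40*V + 40*V²)
B = -5
B*n(32) = -200*32*(1 + 32) = -200*32*33 = -5*42240 = -211200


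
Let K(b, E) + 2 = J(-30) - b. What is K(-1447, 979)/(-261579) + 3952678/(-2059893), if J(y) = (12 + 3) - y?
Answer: -345668933044/179608250349 ≈ -1.9246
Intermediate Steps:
J(y) = 15 - y
K(b, E) = 43 - b (K(b, E) = -2 + ((15 - 1*(-30)) - b) = -2 + ((15 + 30) - b) = -2 + (45 - b) = 43 - b)
K(-1447, 979)/(-261579) + 3952678/(-2059893) = (43 - 1*(-1447))/(-261579) + 3952678/(-2059893) = (43 + 1447)*(-1/261579) + 3952678*(-1/2059893) = 1490*(-1/261579) - 3952678/2059893 = -1490/261579 - 3952678/2059893 = -345668933044/179608250349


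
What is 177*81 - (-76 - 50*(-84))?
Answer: 10213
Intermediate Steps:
177*81 - (-76 - 50*(-84)) = 14337 - (-76 + 4200) = 14337 - 1*4124 = 14337 - 4124 = 10213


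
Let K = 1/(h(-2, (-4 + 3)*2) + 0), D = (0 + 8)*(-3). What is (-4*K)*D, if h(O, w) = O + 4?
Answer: 48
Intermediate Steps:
h(O, w) = 4 + O
D = -24 (D = 8*(-3) = -24)
K = ½ (K = 1/((4 - 2) + 0) = 1/(2 + 0) = 1/2 = ½ ≈ 0.50000)
(-4*K)*D = -4*½*(-24) = -2*(-24) = 48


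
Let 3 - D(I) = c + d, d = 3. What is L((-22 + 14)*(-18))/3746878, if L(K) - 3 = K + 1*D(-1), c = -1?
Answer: 74/1873439 ≈ 3.9500e-5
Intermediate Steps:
D(I) = 1 (D(I) = 3 - (-1 + 3) = 3 - 1*2 = 3 - 2 = 1)
L(K) = 4 + K (L(K) = 3 + (K + 1*1) = 3 + (K + 1) = 3 + (1 + K) = 4 + K)
L((-22 + 14)*(-18))/3746878 = (4 + (-22 + 14)*(-18))/3746878 = (4 - 8*(-18))*(1/3746878) = (4 + 144)*(1/3746878) = 148*(1/3746878) = 74/1873439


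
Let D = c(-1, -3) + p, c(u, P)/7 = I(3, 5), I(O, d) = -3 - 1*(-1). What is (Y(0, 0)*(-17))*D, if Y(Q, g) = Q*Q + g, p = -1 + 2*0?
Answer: 0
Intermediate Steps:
I(O, d) = -2 (I(O, d) = -3 + 1 = -2)
c(u, P) = -14 (c(u, P) = 7*(-2) = -14)
p = -1 (p = -1 + 0 = -1)
Y(Q, g) = g + Q² (Y(Q, g) = Q² + g = g + Q²)
D = -15 (D = -14 - 1 = -15)
(Y(0, 0)*(-17))*D = ((0 + 0²)*(-17))*(-15) = ((0 + 0)*(-17))*(-15) = (0*(-17))*(-15) = 0*(-15) = 0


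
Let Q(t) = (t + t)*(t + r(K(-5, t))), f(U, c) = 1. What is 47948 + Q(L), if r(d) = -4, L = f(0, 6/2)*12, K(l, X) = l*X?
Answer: 48140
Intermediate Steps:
K(l, X) = X*l
L = 12 (L = 1*12 = 12)
Q(t) = 2*t*(-4 + t) (Q(t) = (t + t)*(t - 4) = (2*t)*(-4 + t) = 2*t*(-4 + t))
47948 + Q(L) = 47948 + 2*12*(-4 + 12) = 47948 + 2*12*8 = 47948 + 192 = 48140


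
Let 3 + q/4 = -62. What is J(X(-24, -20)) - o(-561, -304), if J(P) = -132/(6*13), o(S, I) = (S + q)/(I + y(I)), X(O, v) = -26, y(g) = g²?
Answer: -2015791/1197456 ≈ -1.6834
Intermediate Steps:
q = -260 (q = -12 + 4*(-62) = -12 - 248 = -260)
o(S, I) = (-260 + S)/(I + I²) (o(S, I) = (S - 260)/(I + I²) = (-260 + S)/(I + I²))
J(P) = -22/13 (J(P) = -132/78 = -132*1/78 = -22/13)
J(X(-24, -20)) - o(-561, -304) = -22/13 - (-260 - 561)/((-304)*(1 - 304)) = -22/13 - (-1)*(-821)/(304*(-303)) = -22/13 - (-1)*(-1)*(-821)/(304*303) = -22/13 - 1*(-821/92112) = -22/13 + 821/92112 = -2015791/1197456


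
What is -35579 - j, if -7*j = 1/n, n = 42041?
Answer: -10470437172/294287 ≈ -35579.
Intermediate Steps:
j = -1/294287 (j = -⅐/42041 = -⅐*1/42041 = -1/294287 ≈ -3.3980e-6)
-35579 - j = -35579 - 1*(-1/294287) = -35579 + 1/294287 = -10470437172/294287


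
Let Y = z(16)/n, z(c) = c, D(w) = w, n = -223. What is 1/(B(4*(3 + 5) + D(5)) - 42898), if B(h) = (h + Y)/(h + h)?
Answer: -16502/707894561 ≈ -2.3311e-5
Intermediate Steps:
Y = -16/223 (Y = 16/(-223) = 16*(-1/223) = -16/223 ≈ -0.071749)
B(h) = (-16/223 + h)/(2*h) (B(h) = (h - 16/223)/(h + h) = (-16/223 + h)/((2*h)) = (-16/223 + h)*(1/(2*h)) = (-16/223 + h)/(2*h))
1/(B(4*(3 + 5) + D(5)) - 42898) = 1/((-16 + 223*(4*(3 + 5) + 5))/(446*(4*(3 + 5) + 5)) - 42898) = 1/((-16 + 223*(4*8 + 5))/(446*(4*8 + 5)) - 42898) = 1/((-16 + 223*(32 + 5))/(446*(32 + 5)) - 42898) = 1/((1/446)*(-16 + 223*37)/37 - 42898) = 1/((1/446)*(1/37)*(-16 + 8251) - 42898) = 1/((1/446)*(1/37)*8235 - 42898) = 1/(8235/16502 - 42898) = 1/(-707894561/16502) = -16502/707894561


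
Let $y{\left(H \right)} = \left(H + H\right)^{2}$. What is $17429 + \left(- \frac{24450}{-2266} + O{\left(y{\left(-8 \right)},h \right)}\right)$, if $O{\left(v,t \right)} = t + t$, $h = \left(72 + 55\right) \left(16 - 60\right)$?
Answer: $\frac{7096874}{1133} \approx 6263.8$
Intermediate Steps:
$y{\left(H \right)} = 4 H^{2}$ ($y{\left(H \right)} = \left(2 H\right)^{2} = 4 H^{2}$)
$h = -5588$ ($h = 127 \left(-44\right) = -5588$)
$O{\left(v,t \right)} = 2 t$
$17429 + \left(- \frac{24450}{-2266} + O{\left(y{\left(-8 \right)},h \right)}\right) = 17429 + \left(- \frac{24450}{-2266} + 2 \left(-5588\right)\right) = 17429 - \frac{12650183}{1133} = \frac{7096874}{1133}$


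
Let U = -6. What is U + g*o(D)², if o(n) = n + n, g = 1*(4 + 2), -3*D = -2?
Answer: 14/3 ≈ 4.6667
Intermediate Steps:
D = ⅔ (D = -⅓*(-2) = ⅔ ≈ 0.66667)
g = 6 (g = 1*6 = 6)
o(n) = 2*n
U + g*o(D)² = -6 + 6*(2*(⅔))² = -6 + 6*(4/3)² = -6 + 6*(16/9) = -6 + 32/3 = 14/3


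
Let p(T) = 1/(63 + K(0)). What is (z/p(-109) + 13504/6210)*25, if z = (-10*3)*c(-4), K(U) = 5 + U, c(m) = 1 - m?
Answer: -158321240/621 ≈ -2.5495e+5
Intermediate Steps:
z = -150 (z = (-10*3)*(1 - 1*(-4)) = -30*(1 + 4) = -30*5 = -150)
p(T) = 1/68 (p(T) = 1/(63 + (5 + 0)) = 1/(63 + 5) = 1/68)
(z/p(-109) + 13504/6210)*25 = (-150/1/68 + 13504/6210)*25 = (-150*68 + 13504*(1/6210))*25 = (-10200 + 6752/3105)*25 = -31664248/3105*25 = -158321240/621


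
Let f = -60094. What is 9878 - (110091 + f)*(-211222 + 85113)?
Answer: 6305081551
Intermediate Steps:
9878 - (110091 + f)*(-211222 + 85113) = 9878 - (110091 - 60094)*(-211222 + 85113) = 9878 - 49997*(-126109) = 9878 - 1*(-6305071673) = 9878 + 6305071673 = 6305081551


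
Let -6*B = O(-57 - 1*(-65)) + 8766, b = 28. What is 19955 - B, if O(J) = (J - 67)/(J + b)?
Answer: 4625797/216 ≈ 21416.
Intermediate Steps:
O(J) = (-67 + J)/(28 + J) (O(J) = (J - 67)/(J + 28) = (-67 + J)/(28 + J))
B = -315517/216 (B = -((-67 + (-57 - 1*(-65)))/(28 + (-57 - 1*(-65))) + 8766)/6 = -((-67 + (-57 + 65))/(28 + (-57 + 65)) + 8766)/6 = -((-67 + 8)/(28 + 8) + 8766)/6 = -(-59/36 + 8766)/6 = -1/6*315517/36 = -315517/216 ≈ -1460.7)
19955 - B = 19955 - 1*(-315517/216) = 19955 + 315517/216 = 4625797/216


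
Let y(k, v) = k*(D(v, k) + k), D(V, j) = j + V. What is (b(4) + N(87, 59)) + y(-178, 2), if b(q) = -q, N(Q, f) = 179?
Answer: 63187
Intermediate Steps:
D(V, j) = V + j
y(k, v) = k*(v + 2*k) (y(k, v) = k*((v + k) + k) = k*((k + v) + k) = k*(v + 2*k))
(b(4) + N(87, 59)) + y(-178, 2) = (-1*4 + 179) - 178*(2 + 2*(-178)) = (-4 + 179) - 178*(2 - 356) = 175 - 178*(-354) = 175 + 63012 = 63187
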